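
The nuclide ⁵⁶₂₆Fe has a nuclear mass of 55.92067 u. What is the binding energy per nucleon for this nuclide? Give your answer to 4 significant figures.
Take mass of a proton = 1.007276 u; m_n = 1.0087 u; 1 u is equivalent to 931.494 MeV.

Z = 26, so N = A − Z = 56 − 26 = 30.
Mass of separated nucleons = 26(1.007276) + 30(1.0087) = 26.189176 + 30.2610 = 56.450176 u
Mass defect Δm = 56.450176 − 55.92067 = 0.529506 u
E_B = 0.529506 × 931.494 = 493.232 MeV
Dividing by A = 56 gives 8.808 MeV per nucleon.

8.808 MeV/nucleon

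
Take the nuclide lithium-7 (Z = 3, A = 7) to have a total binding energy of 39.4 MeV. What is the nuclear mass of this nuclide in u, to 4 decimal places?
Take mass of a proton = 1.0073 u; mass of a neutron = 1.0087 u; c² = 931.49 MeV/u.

Mass defect = 39.4 MeV / (931.49 MeV/u) = 0.042298 u
Constituent mass = 3(1.0073) + 4(1.0087) = 7.0567 u
Nuclear mass = 7.0567 − 0.042298 = 7.014402 u ≈ 7.0144 u (to 4 decimal places)

7.0144 u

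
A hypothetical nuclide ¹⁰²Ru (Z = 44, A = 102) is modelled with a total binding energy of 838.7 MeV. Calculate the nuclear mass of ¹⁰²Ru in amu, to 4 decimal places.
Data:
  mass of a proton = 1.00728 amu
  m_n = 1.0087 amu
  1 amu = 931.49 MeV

101.9245 amu

Mass defect = 838.7 MeV / (931.49 MeV/amu) = 0.900385 amu
Constituent mass = 44(1.00728) + 58(1.0087) = 102.82492 amu
Nuclear mass = 102.82492 − 0.900385 = 101.924535 amu ≈ 101.9245 amu (to 4 decimal places)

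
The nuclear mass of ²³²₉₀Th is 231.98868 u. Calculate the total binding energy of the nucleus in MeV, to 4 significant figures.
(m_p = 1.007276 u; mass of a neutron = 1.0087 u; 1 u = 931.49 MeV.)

1771 MeV

Total constituent mass: 90 × 1.007276 + 142 × 1.0087 = 233.890240 u
Mass defect Δm = 233.890240 − 231.98868 = 1.901560 u
E_B = 1.901560 × 931.49 = 1771.28 MeV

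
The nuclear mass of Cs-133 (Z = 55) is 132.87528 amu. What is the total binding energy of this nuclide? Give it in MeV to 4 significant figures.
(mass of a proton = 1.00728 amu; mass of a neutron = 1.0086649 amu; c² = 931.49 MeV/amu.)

Mass of separated nucleons = 55(1.00728) + 78(1.0086649) = 55.40040 + 78.6758622 = 134.0762622 amu
Mass defect Δm = 134.0762622 − 132.87528 = 1.2009822 amu
Converting to energy: 1.2009822 amu × 931.49 MeV/amu = 1118.70 MeV

1119 MeV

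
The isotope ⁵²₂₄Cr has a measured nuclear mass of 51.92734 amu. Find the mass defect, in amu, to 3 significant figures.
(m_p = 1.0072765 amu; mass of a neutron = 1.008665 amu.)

Total constituent mass: 24 × 1.0072765 + 28 × 1.008665 = 52.4172560 amu
Δm = 52.4172560 − 51.92734 = 0.4899160 amu

0.490 amu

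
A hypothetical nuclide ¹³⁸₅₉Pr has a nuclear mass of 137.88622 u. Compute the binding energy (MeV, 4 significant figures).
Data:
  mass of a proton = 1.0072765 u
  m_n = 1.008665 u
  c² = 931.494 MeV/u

1144 MeV

Z = 59, so N = A − Z = 138 − 59 = 79.
Mass of separated nucleons = 59(1.0072765) + 79(1.008665) = 59.4293135 + 79.684535 = 139.1138485 u
The mass defect is 139.1138485 − 137.88622 = 1.2276285 u.
Binding energy = Δm·c² = 1.2276285 × 931.494 MeV/u = 1143.53 MeV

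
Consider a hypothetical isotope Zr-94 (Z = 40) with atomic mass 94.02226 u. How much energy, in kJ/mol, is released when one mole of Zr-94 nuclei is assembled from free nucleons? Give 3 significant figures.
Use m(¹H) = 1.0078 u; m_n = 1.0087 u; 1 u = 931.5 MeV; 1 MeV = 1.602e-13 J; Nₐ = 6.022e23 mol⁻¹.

6.83e+10 kJ/mol

Total constituent mass: 40 × 1.0078 + 54 × 1.0087 = 94.7818 u
Δm = 94.7818 − 94.02226 = 0.75954 u
E_B = 0.75954 × 931.5 = 707.512 MeV
Per nucleus in joules: 707.512 MeV × 1.602e-13 J/MeV = 1.1334e-10 J
Per mole: 1.1334e-10 J × 6.022e23 mol⁻¹ = 6.8253e+13 J/mol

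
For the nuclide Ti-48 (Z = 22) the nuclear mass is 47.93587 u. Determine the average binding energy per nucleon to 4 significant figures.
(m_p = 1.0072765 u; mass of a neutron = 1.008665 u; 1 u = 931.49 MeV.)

8.723 MeV/nucleon

The nucleus contains 22 protons and 48 − 22 = 26 neutrons.
Total constituent mass: 22 × 1.0072765 + 26 × 1.008665 = 48.3853730 u
Δm = 48.3853730 − 47.93587 = 0.4495030 u
Converting to energy: 0.4495030 u × 931.49 MeV/u = 418.708 MeV
BE/A = 418.708 MeV / 48 = 8.723 MeV/nucleon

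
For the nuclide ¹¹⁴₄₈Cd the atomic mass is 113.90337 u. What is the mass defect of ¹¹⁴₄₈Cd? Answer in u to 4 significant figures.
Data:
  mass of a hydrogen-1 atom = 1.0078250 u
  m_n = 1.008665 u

1.044 u

Σm = 48·m(¹H) + 66·m_n = 48.3756000 + 66.571890 = 114.9474900 u
Δm = 114.9474900 − 113.90337 = 1.0441200 u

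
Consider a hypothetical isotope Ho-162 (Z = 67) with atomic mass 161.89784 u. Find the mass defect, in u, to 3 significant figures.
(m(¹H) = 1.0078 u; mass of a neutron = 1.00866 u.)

1.45 u

Z = 67, so N = A − Z = 162 − 67 = 95.
Total constituent mass: 67 × 1.0078 + 95 × 1.00866 = 163.34530 u
The mass defect is 163.34530 − 161.89784 = 1.44746 u.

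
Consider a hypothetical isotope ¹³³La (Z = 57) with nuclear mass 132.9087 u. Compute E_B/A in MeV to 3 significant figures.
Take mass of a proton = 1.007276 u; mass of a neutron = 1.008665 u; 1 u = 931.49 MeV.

Z = 57, so N = A − Z = 133 − 57 = 76.
Total constituent mass: 57 × 1.007276 + 76 × 1.008665 = 134.073272 u
Mass defect Δm = 134.073272 − 132.9087 = 1.164572 u
Converting to energy: 1.164572 u × 931.49 MeV/u = 1084.79 MeV
Per nucleon: 1084.79 / 133 = 8.156 MeV

8.16 MeV/nucleon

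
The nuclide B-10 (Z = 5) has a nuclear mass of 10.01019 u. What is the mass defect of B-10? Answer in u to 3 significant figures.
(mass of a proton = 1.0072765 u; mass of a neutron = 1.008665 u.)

0.0695 u

The nucleus contains 5 protons and 10 − 5 = 5 neutrons.
Σm = 5·m_p + 5·m_n = 5.0363825 + 5.043325 = 10.0797075 u
The mass defect is 10.0797075 − 10.01019 = 0.0695175 u.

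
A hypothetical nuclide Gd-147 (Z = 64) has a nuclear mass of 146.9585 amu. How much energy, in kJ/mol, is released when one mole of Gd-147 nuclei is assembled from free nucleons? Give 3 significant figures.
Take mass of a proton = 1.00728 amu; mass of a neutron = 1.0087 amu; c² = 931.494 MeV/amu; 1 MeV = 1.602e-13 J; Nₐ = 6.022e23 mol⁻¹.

1.10e+11 kJ/mol

Total constituent mass: 64 × 1.00728 + 83 × 1.0087 = 148.18802 amu
Δm = 148.18802 − 146.9585 = 1.22952 amu
E_B = 1.22952 × 931.494 = 1145.29 MeV
Per nucleus in joules: 1145.29 MeV × 1.602e-13 J/MeV = 1.8348e-10 J
Per mole: 1.8348e-10 J × 6.022e23 mol⁻¹ = 1.1049e+14 J/mol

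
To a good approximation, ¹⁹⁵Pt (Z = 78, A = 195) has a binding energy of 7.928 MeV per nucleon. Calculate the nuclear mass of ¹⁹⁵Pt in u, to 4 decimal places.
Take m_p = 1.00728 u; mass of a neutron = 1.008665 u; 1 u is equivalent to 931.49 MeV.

194.9220 u

Total binding energy = 195 × 7.928 = 1545.960 MeV
Mass defect = 1545.960 MeV / (931.49 MeV/u) = 1.659664 u
Constituent mass = 78(1.00728) + 117(1.008665) = 196.581645 u
Nuclear mass = 196.581645 − 1.659664 = 194.921981 u ≈ 194.9220 u (to 4 decimal places)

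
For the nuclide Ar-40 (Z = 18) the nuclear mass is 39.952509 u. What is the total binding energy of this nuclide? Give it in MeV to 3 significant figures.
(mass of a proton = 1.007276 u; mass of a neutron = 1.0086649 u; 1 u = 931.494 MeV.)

344 MeV

With 18 protons and 22 neutrons (A = 40):
Mass of separated nucleons = 18(1.007276) + 22(1.0086649) = 18.130968 + 22.1906278 = 40.3215958 u
The mass defect is 40.3215958 − 39.952509 = 0.3690868 u.
E_B = 0.3690868 × 931.494 = 343.802 MeV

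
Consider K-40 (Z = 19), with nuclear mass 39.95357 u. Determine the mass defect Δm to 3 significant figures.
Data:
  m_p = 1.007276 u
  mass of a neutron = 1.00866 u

Z = 19, so N = A − Z = 40 − 19 = 21.
Total constituent mass: 19 × 1.007276 + 21 × 1.00866 = 40.320104 u
The mass defect is 40.320104 − 39.95357 = 0.366534 u.

0.367 u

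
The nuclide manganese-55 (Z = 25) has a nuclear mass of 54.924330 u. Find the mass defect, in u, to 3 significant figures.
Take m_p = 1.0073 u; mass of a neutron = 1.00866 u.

0.518 u

With 25 protons and 30 neutrons (A = 55):
Mass of separated nucleons = 25(1.0073) + 30(1.00866) = 25.1825 + 30.25980 = 55.44230 u
The mass defect is 55.44230 − 54.924330 = 0.517970 u.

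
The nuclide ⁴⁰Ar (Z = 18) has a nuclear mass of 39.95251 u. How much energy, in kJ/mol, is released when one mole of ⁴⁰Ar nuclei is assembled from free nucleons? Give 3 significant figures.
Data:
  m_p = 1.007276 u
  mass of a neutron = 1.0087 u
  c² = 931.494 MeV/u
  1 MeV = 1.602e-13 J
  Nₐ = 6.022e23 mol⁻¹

Z = 18, so N = A − Z = 40 − 18 = 22.
Mass of separated nucleons = 18(1.007276) + 22(1.0087) = 18.130968 + 22.1914 = 40.322368 u
Δm = 40.322368 − 39.95251 = 0.369858 u
E_B = 0.369858 × 931.494 = 344.521 MeV
Per nucleus in joules: 344.521 MeV × 1.602e-13 J/MeV = 5.5192e-11 J
Per mole: 5.5192e-11 J × 6.022e23 mol⁻¹ = 3.3237e+13 J/mol

3.32e+10 kJ/mol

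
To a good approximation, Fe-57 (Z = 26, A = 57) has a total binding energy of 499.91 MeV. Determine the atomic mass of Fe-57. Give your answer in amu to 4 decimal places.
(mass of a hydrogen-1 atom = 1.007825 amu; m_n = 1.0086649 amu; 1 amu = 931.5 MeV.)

Mass defect = 499.91 MeV / (931.5 MeV/amu) = 0.536672 amu
Constituent mass = 26(1.007825) + 31(1.0086649) = 57.4720619 amu
Atomic mass = 57.4720619 − 0.536672 = 56.9353899 amu ≈ 56.9354 amu (to 4 decimal places)

56.9354 amu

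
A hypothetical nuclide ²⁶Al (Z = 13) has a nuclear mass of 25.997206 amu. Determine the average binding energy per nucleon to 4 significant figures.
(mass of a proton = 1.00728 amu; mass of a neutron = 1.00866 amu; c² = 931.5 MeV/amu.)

7.524 MeV/nucleon

Z = 13, so N = A − Z = 26 − 13 = 13.
Mass of separated nucleons = 13(1.00728) + 13(1.00866) = 13.09464 + 13.11258 = 26.20722 amu
The mass defect is 26.20722 − 25.997206 = 0.210014 amu.
Converting to energy: 0.210014 amu × 931.5 MeV/amu = 195.628 MeV
BE/A = 195.628 MeV / 26 = 7.524 MeV/nucleon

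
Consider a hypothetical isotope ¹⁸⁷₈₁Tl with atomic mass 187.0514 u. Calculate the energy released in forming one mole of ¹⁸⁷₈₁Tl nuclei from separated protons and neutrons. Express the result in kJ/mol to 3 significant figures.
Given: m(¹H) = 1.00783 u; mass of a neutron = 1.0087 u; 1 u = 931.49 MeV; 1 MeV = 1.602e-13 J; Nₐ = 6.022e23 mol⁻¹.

With 81 protons and 106 neutrons (A = 187):
Σm = 81·m(¹H) + 106·m_n = 81.63423 + 106.9222 = 188.55643 u
Mass defect Δm = 188.55643 − 187.0514 = 1.50503 u
Binding energy = Δm·c² = 1.50503 × 931.49 MeV/u = 1401.92 MeV
Per nucleus in joules: 1401.92 MeV × 1.602e-13 J/MeV = 2.2459e-10 J
Per mole: 2.2459e-10 J × 6.022e23 mol⁻¹ = 1.3525e+14 J/mol

1.35e+11 kJ/mol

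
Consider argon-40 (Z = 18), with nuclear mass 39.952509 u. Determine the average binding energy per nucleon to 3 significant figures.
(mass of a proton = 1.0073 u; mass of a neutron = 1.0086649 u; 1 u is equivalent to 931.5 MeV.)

8.61 MeV/nucleon

Z = 18, so N = A − Z = 40 − 18 = 22.
Σm = 18·m_p + 22·m_n = 18.1314 + 22.1906278 = 40.3220278 u
The mass defect is 40.3220278 − 39.952509 = 0.3695188 u.
Binding energy = Δm·c² = 0.3695188 × 931.5 MeV/u = 344.207 MeV
BE/A = 344.207 MeV / 40 = 8.605 MeV/nucleon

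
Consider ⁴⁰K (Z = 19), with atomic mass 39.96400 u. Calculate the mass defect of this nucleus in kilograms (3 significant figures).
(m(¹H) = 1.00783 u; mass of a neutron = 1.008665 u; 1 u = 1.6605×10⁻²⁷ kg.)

Σm = 19·m(¹H) + 21·m_n = 19.14877 + 21.181965 = 40.330735 u
The mass defect is 40.330735 − 39.96400 = 0.366735 u.
In SI units: 0.366735 u × 1.6605×10⁻²⁷ kg/u = 6.0896e-28 kg

6.09e-28 kg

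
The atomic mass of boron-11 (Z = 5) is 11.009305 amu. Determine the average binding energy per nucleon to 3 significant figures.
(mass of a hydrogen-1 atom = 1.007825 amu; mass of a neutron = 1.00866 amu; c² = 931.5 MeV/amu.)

Mass of separated nucleons = 5(1.007825) + 6(1.00866) = 5.039125 + 6.05196 = 11.091085 amu
The mass defect is 11.091085 − 11.009305 = 0.081780 amu.
E_B = 0.081780 × 931.5 = 76.1781 MeV
Per nucleon: 76.1781 / 11 = 6.925 MeV

6.93 MeV/nucleon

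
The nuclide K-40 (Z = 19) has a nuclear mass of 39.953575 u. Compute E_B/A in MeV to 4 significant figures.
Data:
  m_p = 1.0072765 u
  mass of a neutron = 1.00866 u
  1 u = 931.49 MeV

With 19 protons and 21 neutrons (A = 40):
Total constituent mass: 19 × 1.0072765 + 21 × 1.00866 = 40.3201135 u
Mass defect Δm = 40.3201135 − 39.953575 = 0.3665385 u
Binding energy = Δm·c² = 0.3665385 × 931.49 MeV/u = 341.427 MeV
BE/A = 341.427 MeV / 40 = 8.536 MeV/nucleon

8.536 MeV/nucleon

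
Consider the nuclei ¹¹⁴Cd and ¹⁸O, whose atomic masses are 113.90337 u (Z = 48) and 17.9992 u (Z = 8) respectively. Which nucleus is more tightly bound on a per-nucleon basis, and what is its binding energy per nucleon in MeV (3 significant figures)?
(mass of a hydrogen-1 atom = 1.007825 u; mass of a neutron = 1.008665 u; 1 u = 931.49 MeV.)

¹¹⁴Cd; 8.53 MeV/nucleon

¹¹⁴Cd: Σm = 48(1.007825) + 66(1.008665) = 114.947490 u; Δm = 1.044120 u; E_B = 972.59 MeV; E_B/A = 8.531 MeV
¹⁸O: Σm = 8(1.007825) + 10(1.008665) = 18.149250 u; Δm = 0.150050 u; E_B = 139.77 MeV; E_B/A = 7.765 MeV
¹¹⁴Cd has the higher binding energy per nucleon, so it is the more tightly bound nucleus.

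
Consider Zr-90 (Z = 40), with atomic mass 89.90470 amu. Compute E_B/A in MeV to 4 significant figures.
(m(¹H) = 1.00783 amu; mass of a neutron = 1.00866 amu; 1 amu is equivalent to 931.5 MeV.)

Mass of separated nucleons = 40(1.00783) + 50(1.00866) = 40.31320 + 50.43300 = 90.74620 amu
Δm = 90.74620 − 89.90470 = 0.84150 amu
Binding energy = Δm·c² = 0.84150 × 931.5 MeV/amu = 783.857 MeV
Per nucleon: 783.857 / 90 = 8.710 MeV

8.710 MeV/nucleon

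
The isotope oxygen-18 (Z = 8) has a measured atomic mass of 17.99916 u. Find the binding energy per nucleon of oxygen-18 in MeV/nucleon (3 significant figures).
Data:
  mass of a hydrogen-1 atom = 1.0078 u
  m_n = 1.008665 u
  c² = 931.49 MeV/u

7.76 MeV/nucleon

The nucleus contains 8 protons and 18 − 8 = 10 neutrons.
Σm = 8·m(¹H) + 10·m_n = 8.0624 + 10.086650 = 18.149050 u
Δm = 18.149050 − 17.99916 = 0.149890 u
Converting to energy: 0.149890 u × 931.49 MeV/u = 139.621 MeV
Per nucleon: 139.621 / 18 = 7.757 MeV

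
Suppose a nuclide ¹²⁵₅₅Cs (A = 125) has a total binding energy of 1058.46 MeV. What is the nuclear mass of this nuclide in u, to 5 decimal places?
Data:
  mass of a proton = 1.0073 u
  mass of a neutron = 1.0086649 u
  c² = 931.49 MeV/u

Mass defect = 1058.46 MeV / (931.49 MeV/u) = 1.1363085 u
Constituent mass = 55(1.0073) + 70(1.0086649) = 126.0080430 u
Nuclear mass = 126.0080430 − 1.1363085 = 124.8717345 u ≈ 124.87173 u (to 5 decimal places)

124.87173 u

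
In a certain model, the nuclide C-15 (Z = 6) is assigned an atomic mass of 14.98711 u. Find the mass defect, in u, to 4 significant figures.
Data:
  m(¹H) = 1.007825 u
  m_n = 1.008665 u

Total constituent mass: 6 × 1.007825 + 9 × 1.008665 = 15.124935 u
Δm = 15.124935 − 14.98711 = 0.137825 u

0.1378 u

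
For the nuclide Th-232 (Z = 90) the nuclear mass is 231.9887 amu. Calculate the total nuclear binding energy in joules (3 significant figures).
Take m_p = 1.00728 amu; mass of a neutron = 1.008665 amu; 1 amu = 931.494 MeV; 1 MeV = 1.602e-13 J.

2.83e-10 J

The nucleus contains 90 protons and 232 − 90 = 142 neutrons.
Mass of separated nucleons = 90(1.00728) + 142(1.008665) = 90.65520 + 143.230430 = 233.885630 amu
Δm = 233.885630 − 231.9887 = 1.896930 amu
Converting to energy: 1.896930 amu × 931.494 MeV/amu = 1766.98 MeV
In joules: 1766.98 MeV × 1.602e-13 J/MeV = 2.8307e-10 J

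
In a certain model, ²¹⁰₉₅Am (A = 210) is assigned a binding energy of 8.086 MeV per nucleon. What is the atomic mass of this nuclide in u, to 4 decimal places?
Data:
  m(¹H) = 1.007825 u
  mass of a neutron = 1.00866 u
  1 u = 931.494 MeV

209.9163 u

Total binding energy = 210 × 8.086 = 1698.060 MeV
Mass defect = 1698.060 MeV / (931.494 MeV/u) = 1.822942 u
Constituent mass = 95(1.007825) + 115(1.00866) = 211.739275 u
Atomic mass = 211.739275 − 1.822942 = 209.916333 u ≈ 209.9163 u (to 4 decimal places)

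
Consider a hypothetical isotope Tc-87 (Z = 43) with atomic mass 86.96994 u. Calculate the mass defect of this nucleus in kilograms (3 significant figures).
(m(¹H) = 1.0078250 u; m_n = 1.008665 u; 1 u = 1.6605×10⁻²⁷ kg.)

Z = 43, so N = A − Z = 87 − 43 = 44.
Mass of separated nucleons = 43(1.0078250) + 44(1.008665) = 43.3364750 + 44.381260 = 87.7177350 u
Δm = 87.7177350 − 86.96994 = 0.7477950 u
In SI units: 0.7477950 u × 1.6605×10⁻²⁷ kg/u = 1.2417e-27 kg

1.24e-27 kg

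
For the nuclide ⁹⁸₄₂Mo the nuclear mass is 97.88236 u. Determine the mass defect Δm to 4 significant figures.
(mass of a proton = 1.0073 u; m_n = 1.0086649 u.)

The nucleus contains 42 protons and 98 − 42 = 56 neutrons.
Total constituent mass: 42 × 1.0073 + 56 × 1.0086649 = 98.7918344 u
Mass defect Δm = 98.7918344 − 97.88236 = 0.9094744 u

0.9095 u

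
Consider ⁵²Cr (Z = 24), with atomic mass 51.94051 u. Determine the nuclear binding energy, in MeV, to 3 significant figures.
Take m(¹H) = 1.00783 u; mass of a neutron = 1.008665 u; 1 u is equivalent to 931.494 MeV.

456 MeV

With 24 protons and 28 neutrons (A = 52):
Total constituent mass: 24 × 1.00783 + 28 × 1.008665 = 52.430540 u
Δm = 52.430540 − 51.94051 = 0.490030 u
Converting to energy: 0.490030 u × 931.494 MeV/u = 456.460 MeV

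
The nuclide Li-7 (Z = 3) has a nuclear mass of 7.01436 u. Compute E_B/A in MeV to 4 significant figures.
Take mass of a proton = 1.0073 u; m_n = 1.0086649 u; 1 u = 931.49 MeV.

With 3 protons and 4 neutrons (A = 7):
Total constituent mass: 3 × 1.0073 + 4 × 1.0086649 = 7.0565596 u
Mass defect Δm = 7.0565596 − 7.01436 = 0.0421996 u
E_B = 0.0421996 × 931.49 = 39.3085 MeV
BE/A = 39.3085 MeV / 7 = 5.616 MeV/nucleon

5.616 MeV/nucleon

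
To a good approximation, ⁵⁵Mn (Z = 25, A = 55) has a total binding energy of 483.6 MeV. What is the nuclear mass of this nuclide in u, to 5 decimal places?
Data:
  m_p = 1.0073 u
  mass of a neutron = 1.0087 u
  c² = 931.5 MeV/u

Mass defect = 483.6 MeV / (931.5 MeV/u) = 0.5191626 u
Constituent mass = 25(1.0073) + 30(1.0087) = 55.4435 u
Nuclear mass = 55.4435 − 0.5191626 = 54.9243374 u ≈ 54.92434 u (to 5 decimal places)

54.92434 u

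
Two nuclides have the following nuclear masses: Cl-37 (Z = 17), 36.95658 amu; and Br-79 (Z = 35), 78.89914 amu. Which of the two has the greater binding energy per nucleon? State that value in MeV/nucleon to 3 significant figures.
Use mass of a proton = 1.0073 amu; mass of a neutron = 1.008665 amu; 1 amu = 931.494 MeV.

Cl-37: Σm = 17(1.0073) + 20(1.008665) = 37.297400 amu; Δm = 0.340820 amu; E_B = 317.47 MeV; E_B/A = 8.580 MeV
Br-79: Σm = 35(1.0073) + 44(1.008665) = 79.636760 amu; Δm = 0.737620 amu; E_B = 687.09 MeV; E_B/A = 8.697 MeV
Br-79 has the higher binding energy per nucleon, so it is the more tightly bound nucleus.

Br-79; 8.70 MeV/nucleon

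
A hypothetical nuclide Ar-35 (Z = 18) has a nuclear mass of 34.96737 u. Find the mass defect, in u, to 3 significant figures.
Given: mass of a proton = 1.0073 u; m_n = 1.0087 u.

Mass of separated nucleons = 18(1.0073) + 17(1.0087) = 18.1314 + 17.1479 = 35.2793 u
Δm = 35.2793 − 34.96737 = 0.31193 u

0.312 u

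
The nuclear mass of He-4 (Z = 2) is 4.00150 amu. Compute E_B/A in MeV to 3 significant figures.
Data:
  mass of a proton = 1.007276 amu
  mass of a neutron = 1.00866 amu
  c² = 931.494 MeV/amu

With 2 protons and 2 neutrons (A = 4):
Σm = 2·m_p + 2·m_n = 2.014552 + 2.01732 = 4.031872 amu
Mass defect Δm = 4.031872 − 4.00150 = 0.030372 amu
Binding energy = Δm·c² = 0.030372 × 931.494 MeV/amu = 28.2913 MeV
Per nucleon: 28.2913 / 4 = 7.073 MeV

7.07 MeV/nucleon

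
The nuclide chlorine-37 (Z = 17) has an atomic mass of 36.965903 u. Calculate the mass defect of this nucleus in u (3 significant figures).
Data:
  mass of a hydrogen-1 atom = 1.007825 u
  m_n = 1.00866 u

0.340 u

The nucleus contains 17 protons and 37 − 17 = 20 neutrons.
Σm = 17·m(¹H) + 20·m_n = 17.133025 + 20.17320 = 37.306225 u
Mass defect Δm = 37.306225 − 36.965903 = 0.340322 u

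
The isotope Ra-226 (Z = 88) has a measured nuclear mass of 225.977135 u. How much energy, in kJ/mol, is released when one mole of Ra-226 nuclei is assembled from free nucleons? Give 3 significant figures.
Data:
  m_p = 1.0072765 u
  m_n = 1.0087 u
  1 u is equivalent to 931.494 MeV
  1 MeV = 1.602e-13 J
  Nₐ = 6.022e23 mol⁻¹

1.67e+11 kJ/mol

The nucleus contains 88 protons and 226 − 88 = 138 neutrons.
Mass of separated nucleons = 88(1.0072765) + 138(1.0087) = 88.6403320 + 139.2006 = 227.8409320 u
Δm = 227.8409320 − 225.977135 = 1.8637970 u
Binding energy = Δm·c² = 1.8637970 × 931.494 MeV/u = 1736.12 MeV
Per nucleus in joules: 1736.12 MeV × 1.602e-13 J/MeV = 2.7813e-10 J
Per mole: 2.7813e-10 J × 6.022e23 mol⁻¹ = 1.6749e+14 J/mol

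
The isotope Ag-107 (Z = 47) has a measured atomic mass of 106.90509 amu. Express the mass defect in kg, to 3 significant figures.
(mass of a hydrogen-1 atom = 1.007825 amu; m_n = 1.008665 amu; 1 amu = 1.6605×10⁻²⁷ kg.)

1.63e-27 kg

Total constituent mass: 47 × 1.007825 + 60 × 1.008665 = 107.887675 amu
Δm = 107.887675 − 106.90509 = 0.982585 amu
In SI units: 0.982585 amu × 1.6605×10⁻²⁷ kg/amu = 1.6316e-27 kg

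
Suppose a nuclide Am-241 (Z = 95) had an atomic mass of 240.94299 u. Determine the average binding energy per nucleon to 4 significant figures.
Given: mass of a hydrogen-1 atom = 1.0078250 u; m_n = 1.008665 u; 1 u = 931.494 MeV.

Z = 95, so N = A − Z = 241 − 95 = 146.
Total constituent mass: 95 × 1.0078250 + 146 × 1.008665 = 243.0084650 u
Δm = 243.0084650 − 240.94299 = 2.0654750 u
E_B = 2.0654750 × 931.494 = 1923.98 MeV
BE/A = 1923.98 MeV / 241 = 7.983 MeV/nucleon

7.983 MeV/nucleon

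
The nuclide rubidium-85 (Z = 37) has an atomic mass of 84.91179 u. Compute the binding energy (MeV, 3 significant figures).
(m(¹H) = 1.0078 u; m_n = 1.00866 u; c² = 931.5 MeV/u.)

Mass of separated nucleons = 37(1.0078) + 48(1.00866) = 37.2886 + 48.41568 = 85.70428 u
The mass defect is 85.70428 − 84.91179 = 0.79249 u.
Binding energy = Δm·c² = 0.79249 × 931.5 MeV/u = 738.204 MeV

738 MeV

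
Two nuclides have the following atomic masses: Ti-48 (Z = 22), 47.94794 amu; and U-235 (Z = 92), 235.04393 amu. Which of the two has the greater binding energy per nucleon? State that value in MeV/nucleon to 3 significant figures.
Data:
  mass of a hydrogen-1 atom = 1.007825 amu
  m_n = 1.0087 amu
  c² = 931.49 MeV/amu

Ti-48: Σm = 22(1.007825) + 26(1.0087) = 48.398350 amu; Δm = 0.450410 amu; E_B = 419.55 MeV; E_B/A = 8.741 MeV
U-235: Σm = 92(1.007825) + 143(1.0087) = 236.964000 amu; Δm = 1.920070 amu; E_B = 1788.5 MeV; E_B/A = 7.611 MeV
Ti-48 has the higher binding energy per nucleon, so it is the more tightly bound nucleus.

Ti-48; 8.74 MeV/nucleon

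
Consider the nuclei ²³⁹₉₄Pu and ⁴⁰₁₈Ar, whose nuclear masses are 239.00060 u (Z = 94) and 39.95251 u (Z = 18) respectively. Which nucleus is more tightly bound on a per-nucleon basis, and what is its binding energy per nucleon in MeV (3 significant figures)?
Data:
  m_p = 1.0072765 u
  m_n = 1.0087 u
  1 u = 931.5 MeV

²³⁹₉₄Pu: Σm = 94(1.0072765) + 145(1.0087) = 240.9454910 u; Δm = 1.9448910 u; E_B = 1811.7 MeV; E_B/A = 7.580 MeV
⁴⁰₁₈Ar: Σm = 18(1.0072765) + 22(1.0087) = 40.3223770 u; Δm = 0.3698670 u; E_B = 344.53 MeV; E_B/A = 8.613 MeV
⁴⁰₁₈Ar has the higher binding energy per nucleon, so it is the more tightly bound nucleus.

⁴⁰₁₈Ar; 8.61 MeV/nucleon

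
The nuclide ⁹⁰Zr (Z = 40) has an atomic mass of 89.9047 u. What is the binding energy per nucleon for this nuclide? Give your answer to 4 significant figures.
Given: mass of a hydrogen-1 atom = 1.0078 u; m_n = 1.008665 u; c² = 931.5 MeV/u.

With 40 protons and 50 neutrons (A = 90):
Total constituent mass: 40 × 1.0078 + 50 × 1.008665 = 90.745250 u
Mass defect Δm = 90.745250 − 89.9047 = 0.840550 u
Binding energy = Δm·c² = 0.840550 × 931.5 MeV/u = 782.972 MeV
Dividing by A = 90 gives 8.700 MeV per nucleon.

8.700 MeV/nucleon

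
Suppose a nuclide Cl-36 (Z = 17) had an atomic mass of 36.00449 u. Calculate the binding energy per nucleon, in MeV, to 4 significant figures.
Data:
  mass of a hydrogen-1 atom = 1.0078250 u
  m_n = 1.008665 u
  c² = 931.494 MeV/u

7.586 MeV/nucleon

With 17 protons and 19 neutrons (A = 36):
Σm = 17·m(¹H) + 19·m_n = 17.1330250 + 19.164635 = 36.2976600 u
The mass defect is 36.2976600 − 36.00449 = 0.2931700 u.
Binding energy = Δm·c² = 0.2931700 × 931.494 MeV/u = 273.086 MeV
Dividing by A = 36 gives 7.586 MeV per nucleon.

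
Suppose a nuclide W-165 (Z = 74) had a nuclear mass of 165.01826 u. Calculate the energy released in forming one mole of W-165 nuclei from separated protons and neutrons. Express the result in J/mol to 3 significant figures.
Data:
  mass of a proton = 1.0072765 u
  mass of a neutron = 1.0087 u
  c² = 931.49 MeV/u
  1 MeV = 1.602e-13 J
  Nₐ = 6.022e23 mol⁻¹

Z = 74, so N = A − Z = 165 − 74 = 91.
Mass of separated nucleons = 74(1.0072765) + 91(1.0087) = 74.5384610 + 91.7917 = 166.3301610 u
Mass defect Δm = 166.3301610 − 165.01826 = 1.3119010 u
Binding energy = Δm·c² = 1.3119010 × 931.49 MeV/u = 1222.02 MeV
Per nucleus in joules: 1222.02 MeV × 1.602e-13 J/MeV = 1.9577e-10 J
Per mole: 1.9577e-10 J × 6.022e23 mol⁻¹ = 1.1789e+14 J/mol

1.18e+14 J/mol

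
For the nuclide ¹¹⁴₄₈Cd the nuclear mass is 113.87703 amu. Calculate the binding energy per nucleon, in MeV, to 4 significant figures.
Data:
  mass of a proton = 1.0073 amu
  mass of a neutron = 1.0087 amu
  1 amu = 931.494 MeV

8.560 MeV/nucleon

With 48 protons and 66 neutrons (A = 114):
Total constituent mass: 48 × 1.0073 + 66 × 1.0087 = 114.9246 amu
Mass defect Δm = 114.9246 − 113.87703 = 1.04757 amu
E_B = 1.04757 × 931.494 = 975.805 MeV
Dividing by A = 114 gives 8.560 MeV per nucleon.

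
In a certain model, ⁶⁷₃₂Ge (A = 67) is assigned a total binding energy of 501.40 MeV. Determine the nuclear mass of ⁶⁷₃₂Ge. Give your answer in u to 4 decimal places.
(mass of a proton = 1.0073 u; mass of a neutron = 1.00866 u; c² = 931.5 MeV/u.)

Mass defect = 501.40 MeV / (931.5 MeV/u) = 0.538272 u
Constituent mass = 32(1.0073) + 35(1.00866) = 67.53670 u
Nuclear mass = 67.53670 − 0.538272 = 66.998428 u ≈ 66.9984 u (to 4 decimal places)

66.9984 u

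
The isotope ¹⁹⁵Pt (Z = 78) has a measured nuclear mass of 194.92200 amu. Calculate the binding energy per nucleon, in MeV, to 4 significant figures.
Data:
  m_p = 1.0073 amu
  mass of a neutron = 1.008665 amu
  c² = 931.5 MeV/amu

Mass of separated nucleons = 78(1.0073) + 117(1.008665) = 78.5694 + 118.013805 = 196.583205 amu
Mass defect Δm = 196.583205 − 194.92200 = 1.661205 amu
Binding energy = Δm·c² = 1.661205 × 931.5 MeV/amu = 1547.41 MeV
Per nucleon: 1547.41 / 195 = 7.935 MeV

7.935 MeV/nucleon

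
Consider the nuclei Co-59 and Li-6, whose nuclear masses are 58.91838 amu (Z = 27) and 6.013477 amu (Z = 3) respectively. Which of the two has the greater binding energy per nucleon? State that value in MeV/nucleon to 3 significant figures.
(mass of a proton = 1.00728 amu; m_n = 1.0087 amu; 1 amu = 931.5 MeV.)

Co-59; 8.79 MeV/nucleon

Co-59: Σm = 27(1.00728) + 32(1.0087) = 59.47496 amu; Δm = 0.55658 amu; E_B = 518.45 MeV; E_B/A = 8.787 MeV
Li-6: Σm = 3(1.00728) + 3(1.0087) = 6.04794 amu; Δm = 0.034463 amu; E_B = 32.102 MeV; E_B/A = 5.350 MeV
Co-59 has the higher binding energy per nucleon, so it is the more tightly bound nucleus.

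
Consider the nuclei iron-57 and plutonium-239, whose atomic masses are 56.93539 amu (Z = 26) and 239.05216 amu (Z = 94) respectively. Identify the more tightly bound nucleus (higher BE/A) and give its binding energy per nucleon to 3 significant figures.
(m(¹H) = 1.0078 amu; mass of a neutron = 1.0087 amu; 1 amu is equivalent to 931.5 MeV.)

iron-57: Σm = 26(1.0078) + 31(1.0087) = 57.4725 amu; Δm = 0.53711 amu; E_B = 500.32 MeV; E_B/A = 8.778 MeV
plutonium-239: Σm = 94(1.0078) + 145(1.0087) = 240.9947 amu; Δm = 1.94254 amu; E_B = 1809.5 MeV; E_B/A = 7.571 MeV
iron-57 has the higher binding energy per nucleon, so it is the more tightly bound nucleus.

iron-57; 8.78 MeV/nucleon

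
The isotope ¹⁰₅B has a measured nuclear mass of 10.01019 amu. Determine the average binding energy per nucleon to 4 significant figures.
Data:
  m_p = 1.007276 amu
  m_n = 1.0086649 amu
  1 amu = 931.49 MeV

6.475 MeV/nucleon

Z = 5, so N = A − Z = 10 − 5 = 5.
Total constituent mass: 5 × 1.007276 + 5 × 1.0086649 = 10.0797045 amu
Mass defect Δm = 10.0797045 − 10.01019 = 0.0695145 amu
E_B = 0.0695145 × 931.49 = 64.7521 MeV
Dividing by A = 10 gives 6.475 MeV per nucleon.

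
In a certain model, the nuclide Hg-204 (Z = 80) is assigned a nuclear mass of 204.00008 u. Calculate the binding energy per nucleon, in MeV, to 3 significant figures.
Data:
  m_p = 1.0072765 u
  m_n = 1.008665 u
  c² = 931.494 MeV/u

Z = 80, so N = A − Z = 204 − 80 = 124.
Σm = 80·m_p + 124·m_n = 80.5821200 + 125.074460 = 205.6565800 u
Δm = 205.6565800 − 204.00008 = 1.6565000 u
Binding energy = Δm·c² = 1.6565000 × 931.494 MeV/u = 1543.02 MeV
Per nucleon: 1543.02 / 204 = 7.564 MeV

7.56 MeV/nucleon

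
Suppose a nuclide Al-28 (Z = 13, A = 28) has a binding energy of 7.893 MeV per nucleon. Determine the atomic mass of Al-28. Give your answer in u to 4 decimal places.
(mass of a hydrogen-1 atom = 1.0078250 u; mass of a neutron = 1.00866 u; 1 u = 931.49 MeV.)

Total binding energy = 28 × 7.893 = 221.004 MeV
Mass defect = 221.004 MeV / (931.49 MeV/u) = 0.237259 u
Constituent mass = 13(1.0078250) + 15(1.00866) = 28.2316250 u
Atomic mass = 28.2316250 − 0.237259 = 27.9943660 u ≈ 27.9944 u (to 4 decimal places)

27.9944 u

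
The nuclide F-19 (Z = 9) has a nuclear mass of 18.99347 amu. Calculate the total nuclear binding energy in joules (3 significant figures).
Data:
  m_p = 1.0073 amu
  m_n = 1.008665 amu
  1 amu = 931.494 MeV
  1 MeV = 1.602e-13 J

Total constituent mass: 9 × 1.0073 + 10 × 1.008665 = 19.152350 amu
The mass defect is 19.152350 − 18.99347 = 0.158880 amu.
E_B = 0.158880 × 931.494 = 147.996 MeV
In joules: 147.996 MeV × 1.602e-13 J/MeV = 2.3709e-11 J

2.37e-11 J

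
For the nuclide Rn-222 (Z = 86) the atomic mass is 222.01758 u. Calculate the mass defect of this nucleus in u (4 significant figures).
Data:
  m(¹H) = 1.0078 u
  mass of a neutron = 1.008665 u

The nucleus contains 86 protons and 222 − 86 = 136 neutrons.
Σm = 86·m(¹H) + 136·m_n = 86.6708 + 137.178440 = 223.849240 u
The mass defect is 223.849240 − 222.01758 = 1.831660 u.

1.832 u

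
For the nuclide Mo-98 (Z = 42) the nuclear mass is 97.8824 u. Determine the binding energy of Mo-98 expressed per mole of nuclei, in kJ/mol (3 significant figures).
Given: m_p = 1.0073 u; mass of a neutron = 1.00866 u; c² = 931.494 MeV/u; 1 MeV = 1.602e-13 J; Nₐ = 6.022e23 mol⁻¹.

Z = 42, so N = A − Z = 98 − 42 = 56.
Mass of separated nucleons = 42(1.0073) + 56(1.00866) = 42.3066 + 56.48496 = 98.79156 u
The mass defect is 98.79156 − 97.8824 = 0.90916 u.
Converting to energy: 0.90916 u × 931.494 MeV/u = 846.877 MeV
Per nucleus in joules: 846.877 MeV × 1.602e-13 J/MeV = 1.3567e-10 J
Per mole: 1.3567e-10 J × 6.022e23 mol⁻¹ = 8.1700e+13 J/mol

8.17e+10 kJ/mol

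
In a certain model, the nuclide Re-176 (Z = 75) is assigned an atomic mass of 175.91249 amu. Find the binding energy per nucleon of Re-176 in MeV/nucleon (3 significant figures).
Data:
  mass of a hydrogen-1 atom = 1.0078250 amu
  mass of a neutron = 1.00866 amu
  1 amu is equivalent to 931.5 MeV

8.20 MeV/nucleon

The nucleus contains 75 protons and 176 − 75 = 101 neutrons.
Total constituent mass: 75 × 1.0078250 + 101 × 1.00866 = 177.4615350 amu
Mass defect Δm = 177.4615350 − 175.91249 = 1.5490450 amu
E_B = 1.5490450 × 931.5 = 1442.935 MeV
Per nucleon: 1442.935 / 176 = 8.198 MeV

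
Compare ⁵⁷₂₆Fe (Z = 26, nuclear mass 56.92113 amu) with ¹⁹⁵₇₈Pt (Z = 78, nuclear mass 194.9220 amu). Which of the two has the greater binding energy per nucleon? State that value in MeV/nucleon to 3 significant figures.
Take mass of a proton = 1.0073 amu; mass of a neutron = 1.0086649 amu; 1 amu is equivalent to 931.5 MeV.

⁵⁷₂₆Fe; 8.78 MeV/nucleon

⁵⁷₂₆Fe: Σm = 26(1.0073) + 31(1.0086649) = 57.4584119 amu; Δm = 0.5372819 amu; E_B = 500.48 MeV; E_B/A = 8.780 MeV
¹⁹⁵₇₈Pt: Σm = 78(1.0073) + 117(1.0086649) = 196.5831933 amu; Δm = 1.6611933 amu; E_B = 1547.4 MeV; E_B/A = 7.935 MeV
⁵⁷₂₆Fe has the higher binding energy per nucleon, so it is the more tightly bound nucleus.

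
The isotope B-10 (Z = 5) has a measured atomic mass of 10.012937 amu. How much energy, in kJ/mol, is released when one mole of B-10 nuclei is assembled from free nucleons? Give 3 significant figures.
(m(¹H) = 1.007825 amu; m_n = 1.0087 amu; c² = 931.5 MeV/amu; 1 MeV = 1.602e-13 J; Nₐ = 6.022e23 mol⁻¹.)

Z = 5, so N = A − Z = 10 − 5 = 5.
Mass of separated nucleons = 5(1.007825) + 5(1.0087) = 5.039125 + 5.0435 = 10.082625 amu
Mass defect Δm = 10.082625 − 10.012937 = 0.069688 amu
Converting to energy: 0.069688 amu × 931.5 MeV/amu = 64.9144 MeV
Per nucleus in joules: 64.9144 MeV × 1.602e-13 J/MeV = 1.0399e-11 J
Per mole: 1.0399e-11 J × 6.022e23 mol⁻¹ = 6.2623e+12 J/mol

6.26e+09 kJ/mol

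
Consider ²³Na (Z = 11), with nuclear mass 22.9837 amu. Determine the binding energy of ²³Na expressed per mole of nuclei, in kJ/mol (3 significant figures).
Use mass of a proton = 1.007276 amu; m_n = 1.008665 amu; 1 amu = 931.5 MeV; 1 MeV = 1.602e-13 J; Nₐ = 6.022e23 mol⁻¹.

1.80e+10 kJ/mol

Z = 11, so N = A − Z = 23 − 11 = 12.
Mass of separated nucleons = 11(1.007276) + 12(1.008665) = 11.080036 + 12.103980 = 23.184016 amu
Δm = 23.184016 − 22.9837 = 0.200316 amu
Binding energy = Δm·c² = 0.200316 × 931.5 MeV/amu = 186.594 MeV
Per nucleus in joules: 186.594 MeV × 1.602e-13 J/MeV = 2.9892e-11 J
Per mole: 2.9892e-11 J × 6.022e23 mol⁻¹ = 1.8001e+13 J/mol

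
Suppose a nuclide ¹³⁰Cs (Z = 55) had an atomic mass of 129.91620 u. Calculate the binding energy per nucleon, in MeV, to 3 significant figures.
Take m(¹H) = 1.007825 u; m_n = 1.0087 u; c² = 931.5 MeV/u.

Total constituent mass: 55 × 1.007825 + 75 × 1.0087 = 131.082875 u
Mass defect Δm = 131.082875 − 129.91620 = 1.166675 u
E_B = 1.166675 × 931.5 = 1086.76 MeV
Dividing by A = 130 gives 8.360 MeV per nucleon.

8.36 MeV/nucleon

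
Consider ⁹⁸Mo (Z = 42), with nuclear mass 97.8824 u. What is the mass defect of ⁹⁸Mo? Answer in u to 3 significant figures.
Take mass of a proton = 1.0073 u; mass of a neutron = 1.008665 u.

0.909 u

Z = 42, so N = A − Z = 98 − 42 = 56.
Σm = 42·m_p + 56·m_n = 42.3066 + 56.485240 = 98.791840 u
Mass defect Δm = 98.791840 − 97.8824 = 0.909440 u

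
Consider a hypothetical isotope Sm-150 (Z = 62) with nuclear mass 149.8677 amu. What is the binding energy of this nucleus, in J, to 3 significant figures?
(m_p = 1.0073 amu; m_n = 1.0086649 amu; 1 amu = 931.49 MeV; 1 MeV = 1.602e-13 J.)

Z = 62, so N = A − Z = 150 − 62 = 88.
Mass of separated nucleons = 62(1.0073) + 88(1.0086649) = 62.4526 + 88.7625112 = 151.2151112 amu
The mass defect is 151.2151112 − 149.8677 = 1.3474112 amu.
Binding energy = Δm·c² = 1.3474112 × 931.49 MeV/amu = 1255.10 MeV
In joules: 1255.10 MeV × 1.602e-13 J/MeV = 2.0107e-10 J

2.01e-10 J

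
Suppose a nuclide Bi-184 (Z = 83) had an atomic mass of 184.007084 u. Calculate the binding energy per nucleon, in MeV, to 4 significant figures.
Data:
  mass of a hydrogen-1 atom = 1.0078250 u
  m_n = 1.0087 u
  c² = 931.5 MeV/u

7.701 MeV/nucleon

With 83 protons and 101 neutrons (A = 184):
Σm = 83·m(¹H) + 101·m_n = 83.6494750 + 101.8787 = 185.5281750 u
The mass defect is 185.5281750 − 184.007084 = 1.5210910 u.
Binding energy = Δm·c² = 1.5210910 × 931.5 MeV/u = 1416.90 MeV
BE/A = 1416.90 MeV / 184 = 7.701 MeV/nucleon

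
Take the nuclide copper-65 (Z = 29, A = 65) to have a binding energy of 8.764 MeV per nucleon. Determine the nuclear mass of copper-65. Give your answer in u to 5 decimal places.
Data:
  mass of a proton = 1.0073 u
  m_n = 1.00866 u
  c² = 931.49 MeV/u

64.91190 u

Total binding energy = 65 × 8.764 = 569.660 MeV
Mass defect = 569.660 MeV / (931.49 MeV/u) = 0.6115578 u
Constituent mass = 29(1.0073) + 36(1.00866) = 65.52346 u
Nuclear mass = 65.52346 − 0.6115578 = 64.9119022 u ≈ 64.91190 u (to 5 decimal places)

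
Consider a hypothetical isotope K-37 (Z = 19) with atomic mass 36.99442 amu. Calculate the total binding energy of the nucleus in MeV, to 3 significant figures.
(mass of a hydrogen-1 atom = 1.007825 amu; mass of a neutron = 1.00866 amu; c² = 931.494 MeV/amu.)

289 MeV

Z = 19, so N = A − Z = 37 − 19 = 18.
Total constituent mass: 19 × 1.007825 + 18 × 1.00866 = 37.304555 amu
The mass defect is 37.304555 − 36.99442 = 0.310135 amu.
E_B = 0.310135 × 931.494 = 288.889 MeV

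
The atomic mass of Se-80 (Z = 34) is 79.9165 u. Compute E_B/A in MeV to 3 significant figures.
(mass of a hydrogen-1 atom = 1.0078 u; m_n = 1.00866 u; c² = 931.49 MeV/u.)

Mass of separated nucleons = 34(1.0078) + 46(1.00866) = 34.2652 + 46.39836 = 80.66356 u
Mass defect Δm = 80.66356 − 79.9165 = 0.74706 u
E_B = 0.74706 × 931.49 = 695.879 MeV
Dividing by A = 80 gives 8.698 MeV per nucleon.

8.70 MeV/nucleon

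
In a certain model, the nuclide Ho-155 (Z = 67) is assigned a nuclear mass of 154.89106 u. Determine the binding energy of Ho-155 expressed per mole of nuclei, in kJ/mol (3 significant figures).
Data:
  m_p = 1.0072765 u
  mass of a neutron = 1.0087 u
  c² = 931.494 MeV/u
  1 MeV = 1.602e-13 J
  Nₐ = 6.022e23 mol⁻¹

1.22e+11 kJ/mol

Total constituent mass: 67 × 1.0072765 + 88 × 1.0087 = 156.2531255 u
The mass defect is 156.2531255 − 154.89106 = 1.3620655 u.
E_B = 1.3620655 × 931.494 = 1268.76 MeV
Per nucleus in joules: 1268.76 MeV × 1.602e-13 J/MeV = 2.0326e-10 J
Per mole: 2.0326e-10 J × 6.022e23 mol⁻¹ = 1.2240e+14 J/mol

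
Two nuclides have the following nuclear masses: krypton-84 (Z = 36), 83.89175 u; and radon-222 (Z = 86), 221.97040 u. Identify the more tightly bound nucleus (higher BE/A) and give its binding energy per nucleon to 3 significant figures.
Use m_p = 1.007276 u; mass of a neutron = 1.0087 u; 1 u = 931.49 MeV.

krypton-84; 8.74 MeV/nucleon

krypton-84: Σm = 36(1.007276) + 48(1.0087) = 84.679536 u; Δm = 0.787786 u; E_B = 733.81 MeV; E_B/A = 8.736 MeV
radon-222: Σm = 86(1.007276) + 136(1.0087) = 223.808936 u; Δm = 1.838536 u; E_B = 1712.6 MeV; E_B/A = 7.714 MeV
krypton-84 has the higher binding energy per nucleon, so it is the more tightly bound nucleus.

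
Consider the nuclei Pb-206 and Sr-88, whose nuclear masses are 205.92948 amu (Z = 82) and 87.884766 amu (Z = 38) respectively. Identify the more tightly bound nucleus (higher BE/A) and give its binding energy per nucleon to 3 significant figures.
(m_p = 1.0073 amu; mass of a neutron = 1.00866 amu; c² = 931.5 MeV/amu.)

Sr-88; 8.74 MeV/nucleon

Pb-206: Σm = 82(1.0073) + 124(1.00866) = 207.67244 amu; Δm = 1.74296 amu; E_B = 1623.57 MeV; E_B/A = 7.881 MeV
Sr-88: Σm = 38(1.0073) + 50(1.00866) = 88.71040 amu; Δm = 0.825634 amu; E_B = 769.08 MeV; E_B/A = 8.740 MeV
Sr-88 has the higher binding energy per nucleon, so it is the more tightly bound nucleus.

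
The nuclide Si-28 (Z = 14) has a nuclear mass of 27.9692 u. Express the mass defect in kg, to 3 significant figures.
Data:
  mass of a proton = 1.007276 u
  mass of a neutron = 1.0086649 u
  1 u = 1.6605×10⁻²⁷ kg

The nucleus contains 14 protons and 28 − 14 = 14 neutrons.
Mass of separated nucleons = 14(1.007276) + 14(1.0086649) = 14.101864 + 14.1213086 = 28.2231726 u
The mass defect is 28.2231726 − 27.9692 = 0.2539726 u.
In SI units: 0.2539726 u × 1.6605×10⁻²⁷ kg/u = 4.2172e-28 kg

4.22e-28 kg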